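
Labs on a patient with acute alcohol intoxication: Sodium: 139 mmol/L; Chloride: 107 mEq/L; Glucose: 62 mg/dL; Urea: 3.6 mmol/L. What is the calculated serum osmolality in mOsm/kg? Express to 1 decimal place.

285.0 mOsm/kg

Calculated osmolality = 2·Na + glucose/18 + urea
= 2·139 + 62/18 + 3.6
= 278 + 3.44 + 3.60
= 285.04 mOsm/kg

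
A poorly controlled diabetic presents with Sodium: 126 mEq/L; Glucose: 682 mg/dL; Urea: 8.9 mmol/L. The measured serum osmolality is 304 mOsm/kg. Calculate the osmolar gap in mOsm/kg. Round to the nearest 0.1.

Calculated osmolality = 2·Na + glucose/18 + urea
= 2·126 + 682/18 + 8.9
= 252 + 37.89 + 8.90
= 298.79 mOsm/kg ≈ 298.8 mOsm/kg
Osmolar gap = measured − calculated = 304 − 298.8 = 5.2 mOsm/kg

5.2 mOsm/kg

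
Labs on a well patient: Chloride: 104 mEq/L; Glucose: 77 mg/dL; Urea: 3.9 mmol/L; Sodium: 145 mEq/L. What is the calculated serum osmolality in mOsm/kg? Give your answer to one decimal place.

298.2 mOsm/kg

Calculated osmolality = 2·Na + glucose/18 + urea
= 2·145 + 77/18 + 3.9
= 290 + 4.28 + 3.90
= 298.18 mOsm/kg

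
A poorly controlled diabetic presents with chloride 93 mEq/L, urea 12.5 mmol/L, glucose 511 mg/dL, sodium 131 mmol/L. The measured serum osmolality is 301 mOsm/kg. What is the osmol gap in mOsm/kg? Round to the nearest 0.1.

Calculated osmolality = 2·Na + glucose/18 + urea
= 2·131 + 511/18 + 12.5
= 262 + 28.39 + 12.50
= 302.89 mOsm/kg ≈ 302.9 mOsm/kg
Osmolar gap = measured − calculated = 301 − 302.9 = -1.9 mOsm/kg

-1.9 mOsm/kg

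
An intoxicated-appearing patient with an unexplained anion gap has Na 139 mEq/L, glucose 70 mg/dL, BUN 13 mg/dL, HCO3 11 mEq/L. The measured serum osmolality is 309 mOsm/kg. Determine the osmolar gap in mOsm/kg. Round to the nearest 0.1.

22.5 mOsm/kg

Calculated osmolality = 2·Na + glucose/18 + BUN/2.8
= 2·139 + 70/18 + 13/2.8
= 278 + 3.89 + 4.64
= 286.53 mOsm/kg ≈ 286.5 mOsm/kg
Osmolar gap = measured − calculated = 309 − 286.5 = 22.5 mOsm/kg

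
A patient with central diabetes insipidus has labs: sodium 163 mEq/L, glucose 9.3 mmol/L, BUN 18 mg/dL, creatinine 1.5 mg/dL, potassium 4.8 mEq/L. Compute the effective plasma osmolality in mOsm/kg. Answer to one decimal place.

335.3 mOsm/kg

Effective osmolality excludes urea (freely permeant across cell membranes):
2·Na + glucose
= 2·163 + 9.3
= 326 + 9.3
= 335.3 mOsm/kg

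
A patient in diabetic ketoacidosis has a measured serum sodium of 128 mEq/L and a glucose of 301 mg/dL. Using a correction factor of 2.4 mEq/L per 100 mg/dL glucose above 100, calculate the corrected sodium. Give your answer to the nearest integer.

Corrected Na = measured Na + 2.4 · (glucose − 100)/100
= 128 + 2.4 · (301 − 100)/100
= 128 + 4.8
= 132.8 mEq/L

133 mEq/L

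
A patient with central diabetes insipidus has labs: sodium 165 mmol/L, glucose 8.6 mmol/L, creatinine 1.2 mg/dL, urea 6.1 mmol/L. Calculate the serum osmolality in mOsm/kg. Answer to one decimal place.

344.7 mOsm/kg

Calculated osmolality = 2·Na + glucose + urea
= 2·165 + 8.6 + 6.1
= 330 + 8.60 + 6.10
= 344.7 mOsm/kg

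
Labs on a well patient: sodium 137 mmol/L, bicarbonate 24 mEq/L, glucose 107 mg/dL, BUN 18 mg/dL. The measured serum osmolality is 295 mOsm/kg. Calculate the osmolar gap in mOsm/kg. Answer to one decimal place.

8.6 mOsm/kg

Calculated osmolality = 2·Na + glucose/18 + BUN/2.8
= 2·137 + 107/18 + 18/2.8
= 274 + 5.94 + 6.43
= 286.37 mOsm/kg ≈ 286.4 mOsm/kg
Osmolar gap = measured − calculated = 295 − 286.4 = 8.6 mOsm/kg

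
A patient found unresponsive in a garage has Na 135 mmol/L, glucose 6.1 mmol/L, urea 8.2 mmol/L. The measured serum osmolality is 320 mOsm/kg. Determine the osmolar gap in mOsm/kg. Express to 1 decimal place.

Calculated osmolality = 2·Na + glucose + urea
= 2·135 + 6.1 + 8.2
= 270 + 6.10 + 8.20
= 284.3 mOsm/kg ≈ 284.3 mOsm/kg
Osmolar gap = measured − calculated = 320 − 284.3 = 35.7 mOsm/kg

35.7 mOsm/kg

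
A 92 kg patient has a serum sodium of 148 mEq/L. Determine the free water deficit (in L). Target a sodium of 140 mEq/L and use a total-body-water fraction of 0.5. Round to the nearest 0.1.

TBW = 0.5 · 92 = 46 L
Free water deficit = TBW · (Na/140 − 1)
= 46 · (148/140 − 1)
= 46 · 0.0571
= 2.63 L

2.6 L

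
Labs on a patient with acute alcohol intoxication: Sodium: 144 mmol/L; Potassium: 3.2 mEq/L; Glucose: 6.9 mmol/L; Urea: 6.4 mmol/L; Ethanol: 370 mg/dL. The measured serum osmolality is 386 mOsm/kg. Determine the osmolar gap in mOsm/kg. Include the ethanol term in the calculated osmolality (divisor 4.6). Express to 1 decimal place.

4.3 mOsm/kg

Calculated osmolality = 2·Na + glucose + urea + ethanol/4.6
= 2·144 + 6.9 + 6.4 + 370/4.6
= 288 + 6.90 + 6.40 + 80.43
= 381.73 mOsm/kg ≈ 381.7 mOsm/kg
Osmolar gap = measured − calculated = 386 − 381.7 = 4.3 mOsm/kg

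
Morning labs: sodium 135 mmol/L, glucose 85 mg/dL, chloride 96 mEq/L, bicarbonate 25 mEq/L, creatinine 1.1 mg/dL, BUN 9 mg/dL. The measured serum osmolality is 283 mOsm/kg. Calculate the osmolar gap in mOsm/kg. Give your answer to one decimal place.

5.1 mOsm/kg

Calculated osmolality = 2·Na + glucose/18 + BUN/2.8
= 2·135 + 85/18 + 9/2.8
= 270 + 4.72 + 3.21
= 277.93 mOsm/kg ≈ 277.9 mOsm/kg
Osmolar gap = measured − calculated = 283 − 277.9 = 5.1 mOsm/kg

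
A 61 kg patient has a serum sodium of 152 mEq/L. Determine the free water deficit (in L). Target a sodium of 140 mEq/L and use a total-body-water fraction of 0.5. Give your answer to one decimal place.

TBW = 0.5 · 61 = 30.5 L
Free water deficit = TBW · (Na/140 − 1)
= 30.5 · (152/140 − 1)
= 30.5 · 0.0857
= 2.61 L

2.6 L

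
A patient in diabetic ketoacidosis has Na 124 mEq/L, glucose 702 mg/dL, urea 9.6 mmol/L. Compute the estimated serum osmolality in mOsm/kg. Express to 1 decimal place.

296.6 mOsm/kg

Calculated osmolality = 2·Na + glucose/18 + urea
= 2·124 + 702/18 + 9.6
= 248 + 39 + 9.60
= 296.6 mOsm/kg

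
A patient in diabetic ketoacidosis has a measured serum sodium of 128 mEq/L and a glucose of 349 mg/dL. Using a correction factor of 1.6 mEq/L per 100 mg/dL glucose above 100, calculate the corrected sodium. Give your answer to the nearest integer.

132 mEq/L

Corrected Na = measured Na + 1.6 · (glucose − 100)/100
= 128 + 1.6 · (349 − 100)/100
= 128 + 4
= 132 mEq/L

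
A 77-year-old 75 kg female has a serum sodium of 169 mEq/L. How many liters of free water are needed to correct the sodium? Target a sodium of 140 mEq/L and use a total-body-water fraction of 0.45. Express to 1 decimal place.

TBW = 0.45 · 75 = 33.75 L
Free water deficit = TBW · (Na/140 − 1)
= 33.75 · (169/140 − 1)
= 33.75 · 0.2071
= 6.99 L

7.0 L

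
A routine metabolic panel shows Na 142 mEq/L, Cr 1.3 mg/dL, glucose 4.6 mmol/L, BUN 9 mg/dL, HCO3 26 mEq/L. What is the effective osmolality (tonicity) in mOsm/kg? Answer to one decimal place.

Effective osmolality excludes urea (freely permeant across cell membranes):
2·Na + glucose
= 2·142 + 4.6
= 284 + 4.6
= 288.6 mOsm/kg

288.6 mOsm/kg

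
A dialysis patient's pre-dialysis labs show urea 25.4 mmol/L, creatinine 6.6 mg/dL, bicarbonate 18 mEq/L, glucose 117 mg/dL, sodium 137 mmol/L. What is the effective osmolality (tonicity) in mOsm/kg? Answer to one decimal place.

Effective osmolality excludes urea (freely permeant across cell membranes):
2·Na + glucose/18
= 2·137 + 117/18
= 274 + 6.5
= 280.5 mOsm/kg

280.5 mOsm/kg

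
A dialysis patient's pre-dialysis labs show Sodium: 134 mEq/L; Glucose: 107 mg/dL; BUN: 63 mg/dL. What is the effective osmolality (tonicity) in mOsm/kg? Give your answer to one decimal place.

Effective osmolality excludes urea (freely permeant across cell membranes):
2·Na + glucose/18
= 2·134 + 107/18
= 268 + 5.94
= 273.94 mOsm/kg

273.9 mOsm/kg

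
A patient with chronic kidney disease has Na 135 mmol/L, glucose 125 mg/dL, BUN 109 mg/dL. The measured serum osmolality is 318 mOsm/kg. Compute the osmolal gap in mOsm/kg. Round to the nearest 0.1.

2.1 mOsm/kg

Calculated osmolality = 2·Na + glucose/18 + BUN/2.8
= 2·135 + 125/18 + 109/2.8
= 270 + 6.94 + 38.93
= 315.87 mOsm/kg ≈ 315.9 mOsm/kg
Osmolar gap = measured − calculated = 318 − 315.9 = 2.1 mOsm/kg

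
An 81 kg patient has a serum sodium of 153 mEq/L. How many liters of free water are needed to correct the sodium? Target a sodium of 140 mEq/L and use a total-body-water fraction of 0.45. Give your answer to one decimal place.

3.4 L

TBW = 0.45 · 81 = 36.45 L
Free water deficit = TBW · (Na/140 − 1)
= 36.45 · (153/140 − 1)
= 36.45 · 0.0929
= 3.39 L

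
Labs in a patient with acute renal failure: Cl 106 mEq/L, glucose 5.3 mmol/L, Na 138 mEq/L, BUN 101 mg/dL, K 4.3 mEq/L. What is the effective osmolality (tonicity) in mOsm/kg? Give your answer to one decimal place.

Effective osmolality excludes urea (freely permeant across cell membranes):
2·Na + glucose
= 2·138 + 5.3
= 276 + 5.3
= 281.3 mOsm/kg

281.3 mOsm/kg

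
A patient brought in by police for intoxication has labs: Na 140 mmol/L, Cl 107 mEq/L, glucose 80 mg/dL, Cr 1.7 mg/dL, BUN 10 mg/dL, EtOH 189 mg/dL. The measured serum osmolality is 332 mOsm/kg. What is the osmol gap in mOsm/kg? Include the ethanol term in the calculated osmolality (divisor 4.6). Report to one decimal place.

Calculated osmolality = 2·Na + glucose/18 + BUN/2.8 + ethanol/4.6
= 2·140 + 80/18 + 10/2.8 + 189/4.6
= 280 + 4.44 + 3.57 + 41.09
= 329.1 mOsm/kg ≈ 329.1 mOsm/kg
Osmolar gap = measured − calculated = 332 − 329.1 = 2.9 mOsm/kg

2.9 mOsm/kg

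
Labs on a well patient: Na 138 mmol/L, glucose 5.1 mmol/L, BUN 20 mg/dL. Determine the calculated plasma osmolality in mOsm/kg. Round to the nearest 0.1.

Calculated osmolality = 2·Na + glucose + BUN/2.8
= 2·138 + 5.1 + 20/2.8
= 276 + 5.10 + 7.14
= 288.24 mOsm/kg

288.2 mOsm/kg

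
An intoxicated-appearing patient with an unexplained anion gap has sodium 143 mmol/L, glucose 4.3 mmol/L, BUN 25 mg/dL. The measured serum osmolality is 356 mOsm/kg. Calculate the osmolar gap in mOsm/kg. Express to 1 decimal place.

Calculated osmolality = 2·Na + glucose + BUN/2.8
= 2·143 + 4.3 + 25/2.8
= 286 + 4.30 + 8.93
= 299.23 mOsm/kg ≈ 299.2 mOsm/kg
Osmolar gap = measured − calculated = 356 − 299.2 = 56.8 mOsm/kg

56.8 mOsm/kg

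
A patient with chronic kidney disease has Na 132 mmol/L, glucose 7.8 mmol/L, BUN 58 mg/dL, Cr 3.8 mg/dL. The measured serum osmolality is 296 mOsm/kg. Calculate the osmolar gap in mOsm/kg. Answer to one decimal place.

Calculated osmolality = 2·Na + glucose + BUN/2.8
= 2·132 + 7.8 + 58/2.8
= 264 + 7.80 + 20.71
= 292.51 mOsm/kg ≈ 292.5 mOsm/kg
Osmolar gap = measured − calculated = 296 − 292.5 = 3.5 mOsm/kg

3.5 mOsm/kg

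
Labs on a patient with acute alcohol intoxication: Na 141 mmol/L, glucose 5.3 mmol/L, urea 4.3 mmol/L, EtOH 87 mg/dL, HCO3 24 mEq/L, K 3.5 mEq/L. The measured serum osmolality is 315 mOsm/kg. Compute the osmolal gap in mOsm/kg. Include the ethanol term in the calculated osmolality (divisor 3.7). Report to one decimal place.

Calculated osmolality = 2·Na + glucose + urea + ethanol/3.7
= 2·141 + 5.3 + 4.3 + 87/3.7
= 282 + 5.30 + 4.30 + 23.51
= 315.11 mOsm/kg ≈ 315.1 mOsm/kg
Osmolar gap = measured − calculated = 315 − 315.1 = -0.1 mOsm/kg

-0.1 mOsm/kg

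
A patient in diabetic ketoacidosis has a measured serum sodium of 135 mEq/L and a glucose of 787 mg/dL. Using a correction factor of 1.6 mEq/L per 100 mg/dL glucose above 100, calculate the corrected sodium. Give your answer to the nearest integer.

146 mEq/L

Corrected Na = measured Na + 1.6 · (glucose − 100)/100
= 135 + 1.6 · (787 − 100)/100
= 135 + 11
= 146 mEq/L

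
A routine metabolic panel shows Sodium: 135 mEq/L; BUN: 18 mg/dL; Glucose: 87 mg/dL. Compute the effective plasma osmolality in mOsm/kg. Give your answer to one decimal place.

Effective osmolality excludes urea (freely permeant across cell membranes):
2·Na + glucose/18
= 2·135 + 87/18
= 270 + 4.83
= 274.83 mOsm/kg

274.8 mOsm/kg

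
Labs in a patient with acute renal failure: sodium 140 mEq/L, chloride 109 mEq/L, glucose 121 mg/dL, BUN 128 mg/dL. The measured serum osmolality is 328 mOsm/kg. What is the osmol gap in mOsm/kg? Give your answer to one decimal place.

-4.4 mOsm/kg

Calculated osmolality = 2·Na + glucose/18 + BUN/2.8
= 2·140 + 121/18 + 128/2.8
= 280 + 6.72 + 45.71
= 332.43 mOsm/kg ≈ 332.4 mOsm/kg
Osmolar gap = measured − calculated = 328 − 332.4 = -4.4 mOsm/kg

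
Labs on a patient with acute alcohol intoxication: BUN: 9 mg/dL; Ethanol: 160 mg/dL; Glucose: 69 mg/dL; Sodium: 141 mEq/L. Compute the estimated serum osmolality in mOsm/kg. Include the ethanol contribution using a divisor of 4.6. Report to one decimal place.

Calculated osmolality = 2·Na + glucose/18 + BUN/2.8 + ethanol/4.6
= 2·141 + 69/18 + 9/2.8 + 160/4.6
= 282 + 3.83 + 3.21 + 34.78
= 323.82 mOsm/kg

323.8 mOsm/kg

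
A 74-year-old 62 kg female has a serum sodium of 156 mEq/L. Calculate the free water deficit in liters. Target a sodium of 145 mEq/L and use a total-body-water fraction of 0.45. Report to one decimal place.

TBW = 0.45 · 62 = 27.9 L
Free water deficit = TBW · (Na/145 − 1)
= 27.9 · (156/145 − 1)
= 27.9 · 0.0759
= 2.12 L

2.1 L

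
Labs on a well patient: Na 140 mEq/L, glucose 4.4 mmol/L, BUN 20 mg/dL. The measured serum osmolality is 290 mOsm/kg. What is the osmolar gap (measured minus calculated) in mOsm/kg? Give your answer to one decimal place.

-1.5 mOsm/kg

Calculated osmolality = 2·Na + glucose + BUN/2.8
= 2·140 + 4.4 + 20/2.8
= 280 + 4.40 + 7.14
= 291.54 mOsm/kg ≈ 291.5 mOsm/kg
Osmolar gap = measured − calculated = 290 − 291.5 = -1.5 mOsm/kg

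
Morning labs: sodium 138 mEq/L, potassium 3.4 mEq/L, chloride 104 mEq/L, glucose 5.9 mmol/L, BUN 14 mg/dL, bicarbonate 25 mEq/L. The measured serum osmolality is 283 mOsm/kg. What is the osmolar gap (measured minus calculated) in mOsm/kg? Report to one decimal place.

Calculated osmolality = 2·Na + glucose + BUN/2.8
= 2·138 + 5.9 + 14/2.8
= 276 + 5.90 + 5
= 286.9 mOsm/kg ≈ 286.9 mOsm/kg
Osmolar gap = measured − calculated = 283 − 286.9 = -3.9 mOsm/kg

-3.9 mOsm/kg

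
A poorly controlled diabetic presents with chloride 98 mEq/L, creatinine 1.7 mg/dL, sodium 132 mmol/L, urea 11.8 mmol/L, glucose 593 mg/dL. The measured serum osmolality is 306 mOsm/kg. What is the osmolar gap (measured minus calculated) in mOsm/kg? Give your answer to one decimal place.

-2.7 mOsm/kg

Calculated osmolality = 2·Na + glucose/18 + urea
= 2·132 + 593/18 + 11.8
= 264 + 32.94 + 11.80
= 308.74 mOsm/kg ≈ 308.7 mOsm/kg
Osmolar gap = measured − calculated = 306 − 308.7 = -2.7 mOsm/kg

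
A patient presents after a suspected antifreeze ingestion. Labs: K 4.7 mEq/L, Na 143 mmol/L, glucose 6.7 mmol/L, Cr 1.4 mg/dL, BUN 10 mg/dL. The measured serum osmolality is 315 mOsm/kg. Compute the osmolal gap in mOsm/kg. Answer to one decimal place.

18.7 mOsm/kg

Calculated osmolality = 2·Na + glucose + BUN/2.8
= 2·143 + 6.7 + 10/2.8
= 286 + 6.70 + 3.57
= 296.27 mOsm/kg ≈ 296.3 mOsm/kg
Osmolar gap = measured − calculated = 315 − 296.3 = 18.7 mOsm/kg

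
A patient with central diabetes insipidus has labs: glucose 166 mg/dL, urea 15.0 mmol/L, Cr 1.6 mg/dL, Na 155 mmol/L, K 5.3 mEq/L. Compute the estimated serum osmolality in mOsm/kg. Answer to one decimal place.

Calculated osmolality = 2·Na + glucose/18 + urea
= 2·155 + 166/18 + 15
= 310 + 9.22 + 15
= 334.22 mOsm/kg

334.2 mOsm/kg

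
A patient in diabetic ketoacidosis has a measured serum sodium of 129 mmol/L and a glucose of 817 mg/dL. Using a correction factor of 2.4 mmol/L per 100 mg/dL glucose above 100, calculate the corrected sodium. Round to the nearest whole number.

146 mmol/L

Corrected Na = measured Na + 2.4 · (glucose − 100)/100
= 129 + 2.4 · (817 − 100)/100
= 129 + 17.2
= 146.2 mmol/L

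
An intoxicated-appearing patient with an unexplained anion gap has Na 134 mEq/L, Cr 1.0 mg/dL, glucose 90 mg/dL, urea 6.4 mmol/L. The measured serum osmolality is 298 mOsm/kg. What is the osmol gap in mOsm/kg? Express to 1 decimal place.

18.6 mOsm/kg

Calculated osmolality = 2·Na + glucose/18 + urea
= 2·134 + 90/18 + 6.4
= 268 + 5 + 6.40
= 279.4 mOsm/kg ≈ 279.4 mOsm/kg
Osmolar gap = measured − calculated = 298 − 279.4 = 18.6 mOsm/kg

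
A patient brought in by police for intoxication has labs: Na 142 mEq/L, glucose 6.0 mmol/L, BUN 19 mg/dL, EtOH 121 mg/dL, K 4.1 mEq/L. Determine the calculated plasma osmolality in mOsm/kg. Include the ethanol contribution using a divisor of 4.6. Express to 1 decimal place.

323.1 mOsm/kg

Calculated osmolality = 2·Na + glucose + BUN/2.8 + ethanol/4.6
= 2·142 + 6 + 19/2.8 + 121/4.6
= 284 + 6 + 6.79 + 26.30
= 323.09 mOsm/kg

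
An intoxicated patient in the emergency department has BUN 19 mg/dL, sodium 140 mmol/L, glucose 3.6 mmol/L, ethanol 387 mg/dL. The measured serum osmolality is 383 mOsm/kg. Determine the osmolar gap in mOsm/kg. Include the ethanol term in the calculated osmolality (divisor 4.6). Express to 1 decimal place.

8.5 mOsm/kg

Calculated osmolality = 2·Na + glucose + BUN/2.8 + ethanol/4.6
= 2·140 + 3.6 + 19/2.8 + 387/4.6
= 280 + 3.60 + 6.79 + 84.13
= 374.52 mOsm/kg ≈ 374.5 mOsm/kg
Osmolar gap = measured − calculated = 383 − 374.5 = 8.5 mOsm/kg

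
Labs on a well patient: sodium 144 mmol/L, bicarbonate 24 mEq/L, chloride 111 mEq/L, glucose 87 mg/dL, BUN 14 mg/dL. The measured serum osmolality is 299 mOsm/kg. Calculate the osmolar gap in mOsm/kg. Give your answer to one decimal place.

1.2 mOsm/kg

Calculated osmolality = 2·Na + glucose/18 + BUN/2.8
= 2·144 + 87/18 + 14/2.8
= 288 + 4.83 + 5
= 297.83 mOsm/kg ≈ 297.8 mOsm/kg
Osmolar gap = measured − calculated = 299 − 297.8 = 1.2 mOsm/kg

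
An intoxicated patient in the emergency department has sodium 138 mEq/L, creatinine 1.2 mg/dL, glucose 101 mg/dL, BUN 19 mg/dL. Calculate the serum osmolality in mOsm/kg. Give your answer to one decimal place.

Calculated osmolality = 2·Na + glucose/18 + BUN/2.8
= 2·138 + 101/18 + 19/2.8
= 276 + 5.61 + 6.79
= 288.4 mOsm/kg

288.4 mOsm/kg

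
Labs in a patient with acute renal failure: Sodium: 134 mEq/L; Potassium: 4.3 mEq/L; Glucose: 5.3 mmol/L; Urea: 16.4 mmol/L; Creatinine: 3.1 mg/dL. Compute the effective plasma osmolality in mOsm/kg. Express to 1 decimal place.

273.3 mOsm/kg

Effective osmolality excludes urea (freely permeant across cell membranes):
2·Na + glucose
= 2·134 + 5.3
= 268 + 5.3
= 273.3 mOsm/kg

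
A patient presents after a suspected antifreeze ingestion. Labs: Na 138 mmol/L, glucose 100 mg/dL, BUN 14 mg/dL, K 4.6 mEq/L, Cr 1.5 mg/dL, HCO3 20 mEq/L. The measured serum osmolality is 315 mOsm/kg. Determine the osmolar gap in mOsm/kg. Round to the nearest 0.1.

Calculated osmolality = 2·Na + glucose/18 + BUN/2.8
= 2·138 + 100/18 + 14/2.8
= 276 + 5.56 + 5
= 286.56 mOsm/kg ≈ 286.6 mOsm/kg
Osmolar gap = measured − calculated = 315 − 286.6 = 28.4 mOsm/kg

28.4 mOsm/kg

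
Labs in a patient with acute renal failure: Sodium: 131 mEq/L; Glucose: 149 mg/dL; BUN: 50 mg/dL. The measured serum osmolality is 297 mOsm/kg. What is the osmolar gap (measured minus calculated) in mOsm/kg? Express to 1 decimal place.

Calculated osmolality = 2·Na + glucose/18 + BUN/2.8
= 2·131 + 149/18 + 50/2.8
= 262 + 8.28 + 17.86
= 288.14 mOsm/kg ≈ 288.1 mOsm/kg
Osmolar gap = measured − calculated = 297 − 288.1 = 8.9 mOsm/kg

8.9 mOsm/kg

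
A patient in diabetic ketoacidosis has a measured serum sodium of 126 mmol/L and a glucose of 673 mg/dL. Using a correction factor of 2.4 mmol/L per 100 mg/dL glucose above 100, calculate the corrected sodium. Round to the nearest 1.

Corrected Na = measured Na + 2.4 · (glucose − 100)/100
= 126 + 2.4 · (673 − 100)/100
= 126 + 13.8
= 139.8 mmol/L

140 mmol/L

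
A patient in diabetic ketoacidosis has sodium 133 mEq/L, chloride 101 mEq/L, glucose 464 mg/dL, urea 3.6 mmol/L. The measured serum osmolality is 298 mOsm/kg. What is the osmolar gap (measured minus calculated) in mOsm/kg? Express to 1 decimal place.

Calculated osmolality = 2·Na + glucose/18 + urea
= 2·133 + 464/18 + 3.6
= 266 + 25.78 + 3.60
= 295.38 mOsm/kg ≈ 295.4 mOsm/kg
Osmolar gap = measured − calculated = 298 − 295.4 = 2.6 mOsm/kg

2.6 mOsm/kg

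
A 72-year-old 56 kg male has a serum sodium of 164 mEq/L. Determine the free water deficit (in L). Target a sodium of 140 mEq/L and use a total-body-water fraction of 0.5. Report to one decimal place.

4.8 L

TBW = 0.5 · 56 = 28 L
Free water deficit = TBW · (Na/140 − 1)
= 28 · (164/140 − 1)
= 28 · 0.1714
= 4.8 L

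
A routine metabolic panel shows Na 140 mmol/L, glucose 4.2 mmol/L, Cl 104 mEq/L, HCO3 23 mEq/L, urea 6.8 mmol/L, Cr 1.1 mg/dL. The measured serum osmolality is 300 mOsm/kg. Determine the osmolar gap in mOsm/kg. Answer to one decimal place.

9.0 mOsm/kg

Calculated osmolality = 2·Na + glucose + urea
= 2·140 + 4.2 + 6.8
= 280 + 4.20 + 6.80
= 291 mOsm/kg ≈ 291.0 mOsm/kg
Osmolar gap = measured − calculated = 300 − 291.0 = 9.0 mOsm/kg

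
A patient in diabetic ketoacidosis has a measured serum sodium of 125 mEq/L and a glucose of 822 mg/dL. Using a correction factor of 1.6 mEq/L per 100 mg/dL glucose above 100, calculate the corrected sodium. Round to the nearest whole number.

Corrected Na = measured Na + 1.6 · (glucose − 100)/100
= 125 + 1.6 · (822 − 100)/100
= 125 + 11.6
= 136.6 mEq/L

137 mEq/L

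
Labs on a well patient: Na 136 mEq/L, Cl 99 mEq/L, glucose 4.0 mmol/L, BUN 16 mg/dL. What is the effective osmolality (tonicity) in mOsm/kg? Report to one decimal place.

276.0 mOsm/kg

Effective osmolality excludes urea (freely permeant across cell membranes):
2·Na + glucose
= 2·136 + 4
= 272 + 4
= 276 mOsm/kg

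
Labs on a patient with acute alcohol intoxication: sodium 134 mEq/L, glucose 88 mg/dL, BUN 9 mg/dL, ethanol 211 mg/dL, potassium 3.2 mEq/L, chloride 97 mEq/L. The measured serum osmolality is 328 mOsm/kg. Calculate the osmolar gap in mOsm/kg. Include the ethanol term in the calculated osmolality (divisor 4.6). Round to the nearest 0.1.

Calculated osmolality = 2·Na + glucose/18 + BUN/2.8 + ethanol/4.6
= 2·134 + 88/18 + 9/2.8 + 211/4.6
= 268 + 4.89 + 3.21 + 45.87
= 321.97 mOsm/kg ≈ 322.0 mOsm/kg
Osmolar gap = measured − calculated = 328 − 322.0 = 6.0 mOsm/kg

6.0 mOsm/kg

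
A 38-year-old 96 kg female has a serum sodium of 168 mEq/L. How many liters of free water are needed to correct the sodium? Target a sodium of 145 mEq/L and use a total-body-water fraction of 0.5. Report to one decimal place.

TBW = 0.5 · 96 = 48 L
Free water deficit = TBW · (Na/145 − 1)
= 48 · (168/145 − 1)
= 48 · 0.1586
= 7.61 L

7.6 L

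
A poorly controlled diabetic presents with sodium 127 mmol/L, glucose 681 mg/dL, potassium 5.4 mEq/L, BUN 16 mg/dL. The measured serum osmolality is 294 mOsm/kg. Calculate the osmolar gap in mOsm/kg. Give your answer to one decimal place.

-3.5 mOsm/kg

Calculated osmolality = 2·Na + glucose/18 + BUN/2.8
= 2·127 + 681/18 + 16/2.8
= 254 + 37.83 + 5.71
= 297.54 mOsm/kg ≈ 297.5 mOsm/kg
Osmolar gap = measured − calculated = 294 − 297.5 = -3.5 mOsm/kg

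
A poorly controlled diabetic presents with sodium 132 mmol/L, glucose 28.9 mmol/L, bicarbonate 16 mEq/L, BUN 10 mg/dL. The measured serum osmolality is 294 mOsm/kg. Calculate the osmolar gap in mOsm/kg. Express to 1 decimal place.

-2.5 mOsm/kg

Calculated osmolality = 2·Na + glucose + BUN/2.8
= 2·132 + 28.9 + 10/2.8
= 264 + 28.90 + 3.57
= 296.47 mOsm/kg ≈ 296.5 mOsm/kg
Osmolar gap = measured − calculated = 294 − 296.5 = -2.5 mOsm/kg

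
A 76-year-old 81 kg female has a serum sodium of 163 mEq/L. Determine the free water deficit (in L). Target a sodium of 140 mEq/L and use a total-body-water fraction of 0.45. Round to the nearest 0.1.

6.0 L

TBW = 0.45 · 81 = 36.45 L
Free water deficit = TBW · (Na/140 − 1)
= 36.45 · (163/140 − 1)
= 36.45 · 0.1643
= 5.99 L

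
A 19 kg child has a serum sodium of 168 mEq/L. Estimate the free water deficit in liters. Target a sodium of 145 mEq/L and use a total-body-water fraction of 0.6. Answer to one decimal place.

TBW = 0.6 · 19 = 11.4 L
Free water deficit = TBW · (Na/145 − 1)
= 11.4 · (168/145 − 1)
= 11.4 · 0.1586
= 1.81 L

1.8 L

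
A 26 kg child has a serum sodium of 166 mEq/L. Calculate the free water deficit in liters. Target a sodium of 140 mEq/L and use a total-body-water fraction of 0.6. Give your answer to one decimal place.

TBW = 0.6 · 26 = 15.6 L
Free water deficit = TBW · (Na/140 − 1)
= 15.6 · (166/140 − 1)
= 15.6 · 0.1857
= 2.9 L

2.9 L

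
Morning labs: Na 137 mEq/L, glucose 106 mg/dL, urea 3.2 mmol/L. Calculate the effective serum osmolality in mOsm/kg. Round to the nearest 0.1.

279.9 mOsm/kg

Effective osmolality excludes urea (freely permeant across cell membranes):
2·Na + glucose/18
= 2·137 + 106/18
= 274 + 5.89
= 279.89 mOsm/kg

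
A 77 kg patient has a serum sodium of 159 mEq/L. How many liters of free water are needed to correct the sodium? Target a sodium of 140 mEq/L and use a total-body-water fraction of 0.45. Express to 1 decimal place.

TBW = 0.45 · 77 = 34.65 L
Free water deficit = TBW · (Na/140 − 1)
= 34.65 · (159/140 − 1)
= 34.65 · 0.1357
= 4.7 L

4.7 L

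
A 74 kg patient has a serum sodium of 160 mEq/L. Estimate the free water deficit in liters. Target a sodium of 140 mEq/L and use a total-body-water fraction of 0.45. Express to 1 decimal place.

4.8 L

TBW = 0.45 · 74 = 33.3 L
Free water deficit = TBW · (Na/140 − 1)
= 33.3 · (160/140 − 1)
= 33.3 · 0.1429
= 4.76 L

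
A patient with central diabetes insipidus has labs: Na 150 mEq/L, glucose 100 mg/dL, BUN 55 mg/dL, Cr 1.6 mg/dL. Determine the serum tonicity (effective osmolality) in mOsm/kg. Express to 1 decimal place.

305.6 mOsm/kg

Effective osmolality excludes urea (freely permeant across cell membranes):
2·Na + glucose/18
= 2·150 + 100/18
= 300 + 5.56
= 305.56 mOsm/kg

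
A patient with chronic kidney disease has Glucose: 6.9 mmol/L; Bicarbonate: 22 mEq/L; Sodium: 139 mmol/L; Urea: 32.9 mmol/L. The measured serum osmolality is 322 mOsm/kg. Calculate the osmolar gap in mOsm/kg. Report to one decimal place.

4.2 mOsm/kg

Calculated osmolality = 2·Na + glucose + urea
= 2·139 + 6.9 + 32.9
= 278 + 6.90 + 32.90
= 317.8 mOsm/kg ≈ 317.8 mOsm/kg
Osmolar gap = measured − calculated = 322 − 317.8 = 4.2 mOsm/kg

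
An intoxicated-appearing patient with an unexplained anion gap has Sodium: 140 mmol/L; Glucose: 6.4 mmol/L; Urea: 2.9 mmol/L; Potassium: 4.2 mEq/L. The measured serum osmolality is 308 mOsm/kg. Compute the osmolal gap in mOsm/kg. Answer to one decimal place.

18.7 mOsm/kg

Calculated osmolality = 2·Na + glucose + urea
= 2·140 + 6.4 + 2.9
= 280 + 6.40 + 2.90
= 289.3 mOsm/kg ≈ 289.3 mOsm/kg
Osmolar gap = measured − calculated = 308 − 289.3 = 18.7 mOsm/kg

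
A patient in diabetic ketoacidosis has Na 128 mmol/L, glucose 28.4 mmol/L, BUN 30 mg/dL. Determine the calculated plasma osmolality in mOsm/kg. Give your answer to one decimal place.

295.1 mOsm/kg

Calculated osmolality = 2·Na + glucose + BUN/2.8
= 2·128 + 28.4 + 30/2.8
= 256 + 28.40 + 10.71
= 295.11 mOsm/kg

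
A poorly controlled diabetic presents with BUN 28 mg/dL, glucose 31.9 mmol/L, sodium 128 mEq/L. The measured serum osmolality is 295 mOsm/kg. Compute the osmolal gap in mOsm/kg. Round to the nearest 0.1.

Calculated osmolality = 2·Na + glucose + BUN/2.8
= 2·128 + 31.9 + 28/2.8
= 256 + 31.90 + 10
= 297.9 mOsm/kg ≈ 297.9 mOsm/kg
Osmolar gap = measured − calculated = 295 − 297.9 = -2.9 mOsm/kg

-2.9 mOsm/kg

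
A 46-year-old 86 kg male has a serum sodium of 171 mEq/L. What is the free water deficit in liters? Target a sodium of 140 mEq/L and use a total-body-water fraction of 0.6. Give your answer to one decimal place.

11.4 L

TBW = 0.6 · 86 = 51.6 L
Free water deficit = TBW · (Na/140 − 1)
= 51.6 · (171/140 − 1)
= 51.6 · 0.2214
= 11.42 L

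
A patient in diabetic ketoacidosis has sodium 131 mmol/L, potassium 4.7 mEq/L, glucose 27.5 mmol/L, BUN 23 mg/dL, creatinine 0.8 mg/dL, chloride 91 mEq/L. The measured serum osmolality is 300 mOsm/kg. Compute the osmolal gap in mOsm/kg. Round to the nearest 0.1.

Calculated osmolality = 2·Na + glucose + BUN/2.8
= 2·131 + 27.5 + 23/2.8
= 262 + 27.50 + 8.21
= 297.71 mOsm/kg ≈ 297.7 mOsm/kg
Osmolar gap = measured − calculated = 300 − 297.7 = 2.3 mOsm/kg

2.3 mOsm/kg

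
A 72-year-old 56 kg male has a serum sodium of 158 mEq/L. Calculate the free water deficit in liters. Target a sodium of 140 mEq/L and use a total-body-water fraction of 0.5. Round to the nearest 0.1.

TBW = 0.5 · 56 = 28 L
Free water deficit = TBW · (Na/140 − 1)
= 28 · (158/140 − 1)
= 28 · 0.1286
= 3.6 L

3.6 L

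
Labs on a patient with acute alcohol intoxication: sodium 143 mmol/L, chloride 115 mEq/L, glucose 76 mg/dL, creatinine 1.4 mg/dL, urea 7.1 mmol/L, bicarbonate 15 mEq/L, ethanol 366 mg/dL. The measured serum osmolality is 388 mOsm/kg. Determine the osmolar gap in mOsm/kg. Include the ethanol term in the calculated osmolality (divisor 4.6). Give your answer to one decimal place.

Calculated osmolality = 2·Na + glucose/18 + urea + ethanol/4.6
= 2·143 + 76/18 + 7.1 + 366/4.6
= 286 + 4.22 + 7.10 + 79.57
= 376.89 mOsm/kg ≈ 376.9 mOsm/kg
Osmolar gap = measured − calculated = 388 − 376.9 = 11.1 mOsm/kg

11.1 mOsm/kg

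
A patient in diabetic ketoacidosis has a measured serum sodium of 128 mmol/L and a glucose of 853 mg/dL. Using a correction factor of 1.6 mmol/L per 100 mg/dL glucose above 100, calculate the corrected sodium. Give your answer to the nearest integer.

Corrected Na = measured Na + 1.6 · (glucose − 100)/100
= 128 + 1.6 · (853 − 100)/100
= 128 + 12
= 140 mmol/L

140 mmol/L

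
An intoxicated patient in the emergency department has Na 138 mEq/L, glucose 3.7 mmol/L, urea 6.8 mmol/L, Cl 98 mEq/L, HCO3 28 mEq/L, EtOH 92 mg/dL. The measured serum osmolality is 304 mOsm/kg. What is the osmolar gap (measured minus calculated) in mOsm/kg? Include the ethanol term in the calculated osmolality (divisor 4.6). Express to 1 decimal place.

Calculated osmolality = 2·Na + glucose + urea + ethanol/4.6
= 2·138 + 3.7 + 6.8 + 92/4.6
= 276 + 3.70 + 6.80 + 20
= 306.5 mOsm/kg ≈ 306.5 mOsm/kg
Osmolar gap = measured − calculated = 304 − 306.5 = -2.5 mOsm/kg

-2.5 mOsm/kg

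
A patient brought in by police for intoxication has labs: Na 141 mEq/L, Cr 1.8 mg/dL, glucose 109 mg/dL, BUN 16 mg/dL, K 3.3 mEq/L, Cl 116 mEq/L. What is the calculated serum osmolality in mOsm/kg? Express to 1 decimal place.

293.8 mOsm/kg

Calculated osmolality = 2·Na + glucose/18 + BUN/2.8
= 2·141 + 109/18 + 16/2.8
= 282 + 6.06 + 5.71
= 293.77 mOsm/kg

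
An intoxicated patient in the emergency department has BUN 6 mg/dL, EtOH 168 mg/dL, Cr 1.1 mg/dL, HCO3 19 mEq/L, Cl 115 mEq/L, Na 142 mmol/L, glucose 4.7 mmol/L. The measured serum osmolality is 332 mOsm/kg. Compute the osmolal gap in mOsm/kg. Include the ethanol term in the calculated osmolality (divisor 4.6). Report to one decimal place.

4.6 mOsm/kg

Calculated osmolality = 2·Na + glucose + BUN/2.8 + ethanol/4.6
= 2·142 + 4.7 + 6/2.8 + 168/4.6
= 284 + 4.70 + 2.14 + 36.52
= 327.36 mOsm/kg ≈ 327.4 mOsm/kg
Osmolar gap = measured − calculated = 332 − 327.4 = 4.6 mOsm/kg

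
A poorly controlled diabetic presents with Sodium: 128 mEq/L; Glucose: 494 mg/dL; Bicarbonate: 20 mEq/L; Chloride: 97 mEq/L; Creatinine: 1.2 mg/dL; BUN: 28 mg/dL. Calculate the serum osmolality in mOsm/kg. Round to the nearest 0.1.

293.4 mOsm/kg

Calculated osmolality = 2·Na + glucose/18 + BUN/2.8
= 2·128 + 494/18 + 28/2.8
= 256 + 27.44 + 10
= 293.44 mOsm/kg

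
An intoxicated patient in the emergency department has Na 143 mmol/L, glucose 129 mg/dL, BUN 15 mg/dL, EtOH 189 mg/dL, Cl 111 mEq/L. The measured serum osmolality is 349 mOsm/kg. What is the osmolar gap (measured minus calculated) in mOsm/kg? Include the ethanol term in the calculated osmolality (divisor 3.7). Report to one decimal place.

Calculated osmolality = 2·Na + glucose/18 + BUN/2.8 + ethanol/3.7
= 2·143 + 129/18 + 15/2.8 + 189/3.7
= 286 + 7.17 + 5.36 + 51.08
= 349.61 mOsm/kg ≈ 349.6 mOsm/kg
Osmolar gap = measured − calculated = 349 − 349.6 = -0.6 mOsm/kg

-0.6 mOsm/kg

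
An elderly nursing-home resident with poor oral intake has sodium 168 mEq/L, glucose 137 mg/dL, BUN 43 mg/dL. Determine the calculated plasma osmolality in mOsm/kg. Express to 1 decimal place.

Calculated osmolality = 2·Na + glucose/18 + BUN/2.8
= 2·168 + 137/18 + 43/2.8
= 336 + 7.61 + 15.36
= 358.97 mOsm/kg

359.0 mOsm/kg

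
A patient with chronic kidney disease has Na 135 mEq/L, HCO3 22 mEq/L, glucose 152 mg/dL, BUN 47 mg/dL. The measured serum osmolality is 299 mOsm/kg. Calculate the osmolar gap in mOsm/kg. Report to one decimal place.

3.8 mOsm/kg

Calculated osmolality = 2·Na + glucose/18 + BUN/2.8
= 2·135 + 152/18 + 47/2.8
= 270 + 8.44 + 16.79
= 295.23 mOsm/kg ≈ 295.2 mOsm/kg
Osmolar gap = measured − calculated = 299 − 295.2 = 3.8 mOsm/kg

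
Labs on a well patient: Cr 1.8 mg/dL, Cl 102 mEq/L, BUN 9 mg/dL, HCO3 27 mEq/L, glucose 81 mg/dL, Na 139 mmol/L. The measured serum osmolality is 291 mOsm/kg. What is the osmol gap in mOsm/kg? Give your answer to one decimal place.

5.3 mOsm/kg

Calculated osmolality = 2·Na + glucose/18 + BUN/2.8
= 2·139 + 81/18 + 9/2.8
= 278 + 4.50 + 3.21
= 285.71 mOsm/kg ≈ 285.7 mOsm/kg
Osmolar gap = measured − calculated = 291 − 285.7 = 5.3 mOsm/kg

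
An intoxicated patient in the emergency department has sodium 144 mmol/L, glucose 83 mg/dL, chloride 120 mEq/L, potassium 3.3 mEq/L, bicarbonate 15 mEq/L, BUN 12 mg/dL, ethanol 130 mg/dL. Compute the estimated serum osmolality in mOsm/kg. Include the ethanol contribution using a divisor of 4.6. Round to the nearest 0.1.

Calculated osmolality = 2·Na + glucose/18 + BUN/2.8 + ethanol/4.6
= 2·144 + 83/18 + 12/2.8 + 130/4.6
= 288 + 4.61 + 4.29 + 28.26
= 325.16 mOsm/kg

325.2 mOsm/kg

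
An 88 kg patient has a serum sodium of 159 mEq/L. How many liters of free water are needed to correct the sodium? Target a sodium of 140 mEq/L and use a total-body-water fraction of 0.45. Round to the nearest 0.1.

TBW = 0.45 · 88 = 39.6 L
Free water deficit = TBW · (Na/140 − 1)
= 39.6 · (159/140 − 1)
= 39.6 · 0.1357
= 5.37 L

5.4 L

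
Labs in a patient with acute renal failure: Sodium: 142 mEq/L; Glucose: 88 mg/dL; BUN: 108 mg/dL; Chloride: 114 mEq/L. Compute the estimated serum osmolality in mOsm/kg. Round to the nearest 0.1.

Calculated osmolality = 2·Na + glucose/18 + BUN/2.8
= 2·142 + 88/18 + 108/2.8
= 284 + 4.89 + 38.57
= 327.46 mOsm/kg

327.5 mOsm/kg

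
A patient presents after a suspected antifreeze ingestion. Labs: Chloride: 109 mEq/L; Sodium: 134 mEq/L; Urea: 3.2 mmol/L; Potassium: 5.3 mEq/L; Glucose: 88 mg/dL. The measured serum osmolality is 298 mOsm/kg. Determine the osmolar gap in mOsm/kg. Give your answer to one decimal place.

Calculated osmolality = 2·Na + glucose/18 + urea
= 2·134 + 88/18 + 3.2
= 268 + 4.89 + 3.20
= 276.09 mOsm/kg ≈ 276.1 mOsm/kg
Osmolar gap = measured − calculated = 298 − 276.1 = 21.9 mOsm/kg

21.9 mOsm/kg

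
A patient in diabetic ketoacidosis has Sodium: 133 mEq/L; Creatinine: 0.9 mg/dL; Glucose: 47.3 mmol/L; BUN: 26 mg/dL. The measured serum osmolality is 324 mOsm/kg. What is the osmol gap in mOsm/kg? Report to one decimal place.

Calculated osmolality = 2·Na + glucose + BUN/2.8
= 2·133 + 47.3 + 26/2.8
= 266 + 47.30 + 9.29
= 322.59 mOsm/kg ≈ 322.6 mOsm/kg
Osmolar gap = measured − calculated = 324 − 322.6 = 1.4 mOsm/kg

1.4 mOsm/kg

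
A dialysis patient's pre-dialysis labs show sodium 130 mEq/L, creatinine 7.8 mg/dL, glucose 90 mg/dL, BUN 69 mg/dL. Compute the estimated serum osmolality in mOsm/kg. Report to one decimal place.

289.6 mOsm/kg

Calculated osmolality = 2·Na + glucose/18 + BUN/2.8
= 2·130 + 90/18 + 69/2.8
= 260 + 5 + 24.64
= 289.64 mOsm/kg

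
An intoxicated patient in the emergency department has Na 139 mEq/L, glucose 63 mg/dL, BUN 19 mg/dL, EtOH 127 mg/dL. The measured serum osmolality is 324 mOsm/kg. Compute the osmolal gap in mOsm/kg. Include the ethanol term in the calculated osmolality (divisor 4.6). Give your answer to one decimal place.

Calculated osmolality = 2·Na + glucose/18 + BUN/2.8 + ethanol/4.6
= 2·139 + 63/18 + 19/2.8 + 127/4.6
= 278 + 3.50 + 6.79 + 27.61
= 315.9 mOsm/kg ≈ 315.9 mOsm/kg
Osmolar gap = measured − calculated = 324 − 315.9 = 8.1 mOsm/kg

8.1 mOsm/kg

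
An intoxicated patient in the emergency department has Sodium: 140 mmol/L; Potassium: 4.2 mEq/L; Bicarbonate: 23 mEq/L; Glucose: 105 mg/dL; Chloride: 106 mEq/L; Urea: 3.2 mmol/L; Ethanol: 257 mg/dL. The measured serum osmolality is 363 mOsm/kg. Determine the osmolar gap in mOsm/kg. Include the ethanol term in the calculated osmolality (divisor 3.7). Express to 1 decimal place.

Calculated osmolality = 2·Na + glucose/18 + urea + ethanol/3.7
= 2·140 + 105/18 + 3.2 + 257/3.7
= 280 + 5.83 + 3.20 + 69.46
= 358.49 mOsm/kg ≈ 358.5 mOsm/kg
Osmolar gap = measured − calculated = 363 − 358.5 = 4.5 mOsm/kg

4.5 mOsm/kg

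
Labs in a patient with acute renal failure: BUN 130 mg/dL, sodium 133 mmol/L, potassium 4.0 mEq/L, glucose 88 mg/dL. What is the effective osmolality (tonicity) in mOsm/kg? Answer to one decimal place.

Effective osmolality excludes urea (freely permeant across cell membranes):
2·Na + glucose/18
= 2·133 + 88/18
= 266 + 4.89
= 270.89 mOsm/kg

270.9 mOsm/kg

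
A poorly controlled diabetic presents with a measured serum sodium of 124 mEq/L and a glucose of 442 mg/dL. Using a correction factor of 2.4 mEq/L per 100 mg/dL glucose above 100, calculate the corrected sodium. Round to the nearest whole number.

132 mEq/L

Corrected Na = measured Na + 2.4 · (glucose − 100)/100
= 124 + 2.4 · (442 − 100)/100
= 124 + 8.2
= 132.2 mEq/L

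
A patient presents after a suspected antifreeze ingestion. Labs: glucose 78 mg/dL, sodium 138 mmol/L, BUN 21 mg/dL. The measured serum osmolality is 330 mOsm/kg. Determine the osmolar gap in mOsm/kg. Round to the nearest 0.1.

Calculated osmolality = 2·Na + glucose/18 + BUN/2.8
= 2·138 + 78/18 + 21/2.8
= 276 + 4.33 + 7.50
= 287.83 mOsm/kg ≈ 287.8 mOsm/kg
Osmolar gap = measured − calculated = 330 − 287.8 = 42.2 mOsm/kg

42.2 mOsm/kg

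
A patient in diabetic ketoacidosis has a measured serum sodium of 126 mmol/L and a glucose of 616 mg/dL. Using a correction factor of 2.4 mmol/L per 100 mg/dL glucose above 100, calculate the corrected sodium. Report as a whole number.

138 mmol/L

Corrected Na = measured Na + 2.4 · (glucose − 100)/100
= 126 + 2.4 · (616 − 100)/100
= 126 + 12.4
= 138.4 mmol/L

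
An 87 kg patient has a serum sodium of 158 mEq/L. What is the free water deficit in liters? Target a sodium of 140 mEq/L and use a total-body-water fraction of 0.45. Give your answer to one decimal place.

TBW = 0.45 · 87 = 39.15 L
Free water deficit = TBW · (Na/140 − 1)
= 39.15 · (158/140 − 1)
= 39.15 · 0.1286
= 5.03 L

5.0 L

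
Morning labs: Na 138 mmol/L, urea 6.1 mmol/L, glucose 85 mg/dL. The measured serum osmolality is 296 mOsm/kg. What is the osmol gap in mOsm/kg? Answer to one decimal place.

Calculated osmolality = 2·Na + glucose/18 + urea
= 2·138 + 85/18 + 6.1
= 276 + 4.72 + 6.10
= 286.82 mOsm/kg ≈ 286.8 mOsm/kg
Osmolar gap = measured − calculated = 296 − 286.8 = 9.2 mOsm/kg

9.2 mOsm/kg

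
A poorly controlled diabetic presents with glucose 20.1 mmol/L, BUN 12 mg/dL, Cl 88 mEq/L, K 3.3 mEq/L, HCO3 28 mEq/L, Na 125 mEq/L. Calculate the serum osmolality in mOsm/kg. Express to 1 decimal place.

Calculated osmolality = 2·Na + glucose + BUN/2.8
= 2·125 + 20.1 + 12/2.8
= 250 + 20.10 + 4.29
= 274.39 mOsm/kg

274.4 mOsm/kg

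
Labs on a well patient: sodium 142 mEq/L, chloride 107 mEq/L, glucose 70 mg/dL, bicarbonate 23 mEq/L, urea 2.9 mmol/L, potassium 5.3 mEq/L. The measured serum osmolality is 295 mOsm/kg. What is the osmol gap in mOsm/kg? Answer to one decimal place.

Calculated osmolality = 2·Na + glucose/18 + urea
= 2·142 + 70/18 + 2.9
= 284 + 3.89 + 2.90
= 290.79 mOsm/kg ≈ 290.8 mOsm/kg
Osmolar gap = measured − calculated = 295 − 290.8 = 4.2 mOsm/kg

4.2 mOsm/kg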